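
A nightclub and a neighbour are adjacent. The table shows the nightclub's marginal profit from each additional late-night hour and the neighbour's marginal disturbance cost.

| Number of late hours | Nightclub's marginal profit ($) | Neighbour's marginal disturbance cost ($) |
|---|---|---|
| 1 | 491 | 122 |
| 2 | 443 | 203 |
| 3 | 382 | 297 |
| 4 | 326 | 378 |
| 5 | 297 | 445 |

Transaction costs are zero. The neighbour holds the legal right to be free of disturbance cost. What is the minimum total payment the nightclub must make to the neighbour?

$622

Efficient level: marginal profit ≥ marginal disturbance cost through level 3, so k* = 3.
With the neighbour holding the right, the nightclub must at least compensate total damage at k*: 122 + 203 + 297 = 622.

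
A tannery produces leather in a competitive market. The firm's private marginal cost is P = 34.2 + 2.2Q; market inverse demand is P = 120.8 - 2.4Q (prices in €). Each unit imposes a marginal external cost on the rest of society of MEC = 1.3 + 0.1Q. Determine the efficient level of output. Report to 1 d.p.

Social marginal cost = private MC + MEC = 35.5 + 2.3Q.
Set SMC = demand: 35.5 + 2.3Q = 120.8 - 2.4Q → Q* = 18.1489.

Q* = 18.1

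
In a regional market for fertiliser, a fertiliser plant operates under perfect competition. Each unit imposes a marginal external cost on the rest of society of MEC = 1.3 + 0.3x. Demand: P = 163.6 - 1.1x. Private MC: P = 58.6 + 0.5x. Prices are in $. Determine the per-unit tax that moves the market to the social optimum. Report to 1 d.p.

Social marginal cost = private MC + MEC = 59.9 + 0.8x.
Set SMC = demand: 59.9 + 0.8x = 163.6 - 1.1x → x* = 54.5789.
The Pigouvian tax equals MEC at x*: 1.3 + 0.3×54.5789 = 17.6737.

tax = $17.7 per unit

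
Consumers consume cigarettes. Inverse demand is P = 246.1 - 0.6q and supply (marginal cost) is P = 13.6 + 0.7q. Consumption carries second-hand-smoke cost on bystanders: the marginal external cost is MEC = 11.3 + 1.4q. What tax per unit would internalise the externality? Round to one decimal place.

tax = 126.0 per unit

Social marginal benefit = demand − MEC = 234.8 - 2.0q.
Set SMB = MC: 234.8 - 2.0q = 13.6 + 0.7q → q* = 81.9259.
The Pigouvian tax equals MEC at q*: 11.3 + 1.4×81.9259 = 125.9963.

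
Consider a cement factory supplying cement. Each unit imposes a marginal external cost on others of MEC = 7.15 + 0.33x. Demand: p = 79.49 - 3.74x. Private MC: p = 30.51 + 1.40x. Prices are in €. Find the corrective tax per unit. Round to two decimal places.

Social marginal cost = private MC + MEC = 37.66 + 1.73x.
Set SMC = demand: 37.66 + 1.73x = 79.49 - 3.74x → x* = 7.6472.
The Pigouvian tax equals MEC at x*: 7.15 + 0.33×7.6472 = 9.6736.

tax = €9.67 per unit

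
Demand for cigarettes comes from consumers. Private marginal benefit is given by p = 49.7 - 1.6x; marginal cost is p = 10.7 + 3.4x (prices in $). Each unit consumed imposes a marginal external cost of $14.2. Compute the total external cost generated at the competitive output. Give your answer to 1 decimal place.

Market equilibrium (private): 10.7 + 3.4x = 49.7 - 1.6x → x_m = 7.8000.
Total external cost = MEC × x_m = 14.2 × 7.8000 = 110.7600.

$110.8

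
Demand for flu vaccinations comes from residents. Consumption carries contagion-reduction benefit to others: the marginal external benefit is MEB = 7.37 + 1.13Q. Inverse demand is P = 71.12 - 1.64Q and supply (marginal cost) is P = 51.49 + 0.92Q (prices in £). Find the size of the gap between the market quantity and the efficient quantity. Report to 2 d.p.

11.21 units

Market equilibrium (private): 51.49 + 0.92Q = 71.12 - 1.64Q → Q_m = 7.6680.
Social marginal benefit = demand + MEB = 78.49 - 0.51Q.
Set SMB = MC: 78.49 - 0.51Q = 51.49 + 0.92Q → Q* = 18.8811.
Gap = |7.6680 − 18.8811| = 11.2131.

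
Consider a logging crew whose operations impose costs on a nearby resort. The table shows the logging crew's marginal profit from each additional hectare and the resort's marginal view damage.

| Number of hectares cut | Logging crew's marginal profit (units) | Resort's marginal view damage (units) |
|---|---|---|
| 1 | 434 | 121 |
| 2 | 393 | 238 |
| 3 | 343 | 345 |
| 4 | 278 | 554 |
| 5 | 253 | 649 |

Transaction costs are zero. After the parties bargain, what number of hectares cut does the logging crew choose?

2

Bargaining reaches the level where marginal profit last exceeds marginal view damage.
That holds through level 2 (393 ≥ 238) but not at 3 (343 < 345).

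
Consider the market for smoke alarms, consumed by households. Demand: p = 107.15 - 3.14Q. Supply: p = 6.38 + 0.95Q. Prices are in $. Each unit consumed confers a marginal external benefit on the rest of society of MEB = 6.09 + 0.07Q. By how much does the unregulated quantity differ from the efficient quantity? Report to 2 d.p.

1.94 units

Market equilibrium (private): 6.38 + 0.95Q = 107.15 - 3.14Q → Q_m = 24.6381.
Social marginal benefit = demand + MEB = 113.24 - 3.07Q.
Set SMB = MC: 113.24 - 3.07Q = 6.38 + 0.95Q → Q* = 26.5821.
Gap = |24.6381 − 26.5821| = 1.9440.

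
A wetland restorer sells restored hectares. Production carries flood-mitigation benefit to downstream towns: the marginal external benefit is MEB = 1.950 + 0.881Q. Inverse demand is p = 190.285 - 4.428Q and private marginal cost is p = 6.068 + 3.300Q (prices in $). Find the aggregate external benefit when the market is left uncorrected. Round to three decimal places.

Market equilibrium (private): 6.068 + 3.300Q = 190.285 - 4.428Q → Q_m = 23.8376.
Total external benefit = ∫₀^{Q_m} (1.950 + 0.881Q) dQ = 1.950×23.8376 + ½×0.881×23.8376² = 296.7892.

$296.789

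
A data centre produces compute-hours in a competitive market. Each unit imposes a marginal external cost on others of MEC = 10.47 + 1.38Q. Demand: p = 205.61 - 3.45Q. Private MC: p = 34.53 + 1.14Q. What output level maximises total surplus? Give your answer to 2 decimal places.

Social marginal cost = private MC + MEC = 45.00 + 2.52Q.
Set SMC = demand: 45.00 + 2.52Q = 205.61 - 3.45Q → Q* = 26.9028.

Q* = 26.90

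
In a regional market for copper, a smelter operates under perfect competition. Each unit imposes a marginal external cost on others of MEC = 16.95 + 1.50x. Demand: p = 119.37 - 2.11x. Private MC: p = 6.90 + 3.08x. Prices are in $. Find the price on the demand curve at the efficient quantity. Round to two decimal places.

P = $89.24

Social marginal cost = private MC + MEC = 23.85 + 4.58x.
Set SMC = demand: 23.85 + 4.58x = 119.37 - 2.11x → x* = 14.2780.
Consumer price on the demand curve at x*: 119.37 − 2.11×14.2780 = 89.2434.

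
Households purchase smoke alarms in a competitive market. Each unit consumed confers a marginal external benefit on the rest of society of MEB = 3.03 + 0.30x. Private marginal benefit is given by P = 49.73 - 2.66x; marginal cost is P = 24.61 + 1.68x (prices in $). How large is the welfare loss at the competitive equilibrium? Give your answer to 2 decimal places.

Market equilibrium (private): 24.61 + 1.68x = 49.73 - 2.66x → x_m = 5.7880.
Social marginal benefit = demand + MEB = 52.76 - 2.36x.
Set SMB = MC: 52.76 - 2.36x = 24.61 + 1.68x → x* = 6.9678.
The welfare-loss triangle has base |x_m − x*| and height MEB(x_m) (the vertical gap between SMB and MC is zero at x* and MEB at x_m).
DWL = ½ × 1.1798 × 4.7664 = 2.8117.

DWL = $2.81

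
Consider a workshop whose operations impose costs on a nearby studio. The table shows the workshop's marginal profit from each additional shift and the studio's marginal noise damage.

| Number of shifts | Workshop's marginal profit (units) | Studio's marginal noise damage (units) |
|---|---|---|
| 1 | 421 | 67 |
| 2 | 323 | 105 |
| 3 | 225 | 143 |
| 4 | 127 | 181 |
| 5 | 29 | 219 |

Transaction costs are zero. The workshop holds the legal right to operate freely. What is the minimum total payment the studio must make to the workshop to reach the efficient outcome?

Left alone the workshop would choose level 5 (marginal profit stays positive).
Efficient level: k* = 3 (marginal profit ≥ marginal noise damage through 3).
The studio must at least cover the workshop's forgone profit from cutting 5→3: 127 + 29 = 156.

156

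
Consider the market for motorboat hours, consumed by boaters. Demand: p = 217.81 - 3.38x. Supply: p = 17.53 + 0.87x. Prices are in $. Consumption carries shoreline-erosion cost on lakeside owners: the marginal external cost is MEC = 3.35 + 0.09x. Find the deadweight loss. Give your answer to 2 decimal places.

DWL = $6.64

Market equilibrium (private): 17.53 + 0.87x = 217.81 - 3.38x → x_m = 47.1247.
Social marginal benefit = demand − MEC = 214.46 - 3.47x.
Set SMB = MC: 214.46 - 3.47x = 17.53 + 0.87x → x* = 45.3756.
The welfare-loss triangle has base |x_m − x*| and height MEC(x_m) (the vertical gap between SMB and MC is zero at x* and MEC at x_m).
DWL = ½ × 1.7491 × 7.5912 = 6.6389.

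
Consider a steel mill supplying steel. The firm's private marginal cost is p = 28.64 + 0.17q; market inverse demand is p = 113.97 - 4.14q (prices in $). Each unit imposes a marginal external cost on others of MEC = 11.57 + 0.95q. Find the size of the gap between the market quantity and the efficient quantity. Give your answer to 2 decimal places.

Market equilibrium (private): 28.64 + 0.17q = 113.97 - 4.14q → q_m = 19.7981.
Social marginal cost = private MC + MEC = 40.21 + 1.12q.
Set SMC = demand: 40.21 + 1.12q = 113.97 - 4.14q → q* = 14.0228.
Gap = |19.7981 − 14.0228| = 5.7753.

5.78 units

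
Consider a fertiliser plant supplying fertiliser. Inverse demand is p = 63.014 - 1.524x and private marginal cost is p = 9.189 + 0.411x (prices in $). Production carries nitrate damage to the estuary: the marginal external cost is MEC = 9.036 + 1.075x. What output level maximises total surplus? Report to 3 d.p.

Social marginal cost = private MC + MEC = 18.225 + 1.486x.
Set SMC = demand: 18.225 + 1.486x = 63.014 - 1.524x → x* = 14.8801.

x* = 14.880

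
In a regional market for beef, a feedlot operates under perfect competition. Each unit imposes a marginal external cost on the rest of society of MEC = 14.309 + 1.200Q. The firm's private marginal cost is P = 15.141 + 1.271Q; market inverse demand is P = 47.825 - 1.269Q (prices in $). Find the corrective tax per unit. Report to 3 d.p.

Social marginal cost = private MC + MEC = 29.450 + 2.471Q.
Set SMC = demand: 29.450 + 2.471Q = 47.825 - 1.269Q → Q* = 4.9131.
The Pigouvian tax equals MEC at Q*: 14.309 + 1.200×4.9131 = 20.2047.

tax = $20.205 per unit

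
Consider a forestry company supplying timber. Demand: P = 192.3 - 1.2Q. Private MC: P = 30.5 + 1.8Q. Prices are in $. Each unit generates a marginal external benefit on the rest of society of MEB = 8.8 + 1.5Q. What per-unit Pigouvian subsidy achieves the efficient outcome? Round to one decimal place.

Social marginal cost = private MC − MEB = 21.7 + 0.3Q.
Set SMC = demand: 21.7 + 0.3Q = 192.3 - 1.2Q → Q* = 113.7333.
The Pigouvian subsidy equals MEB at Q*: 8.8 + 1.5×113.7333 = 179.4000.

subsidy = $179.4 per unit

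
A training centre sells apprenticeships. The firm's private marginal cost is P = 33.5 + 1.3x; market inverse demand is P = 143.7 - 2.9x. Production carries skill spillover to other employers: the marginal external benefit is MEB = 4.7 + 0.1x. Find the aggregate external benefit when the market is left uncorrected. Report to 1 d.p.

157.7

Market equilibrium (private): 33.5 + 1.3x = 143.7 - 2.9x → x_m = 26.2381.
Total external benefit = ∫₀^{x_m} (4.7 + 0.1x) dx = 4.7×26.2381 + ½×0.1×26.2381² = 157.7410.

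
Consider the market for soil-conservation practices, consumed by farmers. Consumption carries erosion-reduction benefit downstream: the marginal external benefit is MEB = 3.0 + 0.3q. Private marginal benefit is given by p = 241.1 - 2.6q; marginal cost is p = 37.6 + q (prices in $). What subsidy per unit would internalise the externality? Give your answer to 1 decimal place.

Social marginal benefit = demand + MEB = 244.1 - 2.3q.
Set SMB = MC: 244.1 - 2.3q = 37.6 + q → q* = 62.5758.
The Pigouvian subsidy equals MEB at q*: 3.0 + 0.3×62.5758 = 21.7727.

subsidy = $21.8 per unit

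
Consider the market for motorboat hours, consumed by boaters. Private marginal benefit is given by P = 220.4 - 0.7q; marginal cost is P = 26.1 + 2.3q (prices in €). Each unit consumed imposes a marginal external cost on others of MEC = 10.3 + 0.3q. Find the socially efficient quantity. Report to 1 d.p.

q* = 55.8

Social marginal benefit = demand − MEC = 210.1 - q.
Set SMB = MC: 210.1 - q = 26.1 + 2.3q → q* = 55.7576.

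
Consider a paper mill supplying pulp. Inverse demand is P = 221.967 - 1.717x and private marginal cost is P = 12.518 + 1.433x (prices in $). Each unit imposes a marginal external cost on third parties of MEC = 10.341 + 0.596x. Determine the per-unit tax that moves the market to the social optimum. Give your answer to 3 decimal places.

tax = $42.020 per unit

Social marginal cost = private MC + MEC = 22.859 + 2.029x.
Set SMC = demand: 22.859 + 2.029x = 221.967 - 1.717x → x* = 53.1522.
The Pigouvian tax equals MEC at x*: 10.341 + 0.596×53.1522 = 42.0197.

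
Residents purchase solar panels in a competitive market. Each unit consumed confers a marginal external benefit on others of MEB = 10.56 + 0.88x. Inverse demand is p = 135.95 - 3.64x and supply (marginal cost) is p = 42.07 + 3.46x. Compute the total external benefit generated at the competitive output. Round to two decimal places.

Market equilibrium (private): 42.07 + 3.46x = 135.95 - 3.64x → x_m = 13.2225.
Total external benefit = ∫₀^{x_m} (10.56 + 0.88x) dx = 10.56×13.2225 + ½×0.88×13.2225² = 216.5568.

216.56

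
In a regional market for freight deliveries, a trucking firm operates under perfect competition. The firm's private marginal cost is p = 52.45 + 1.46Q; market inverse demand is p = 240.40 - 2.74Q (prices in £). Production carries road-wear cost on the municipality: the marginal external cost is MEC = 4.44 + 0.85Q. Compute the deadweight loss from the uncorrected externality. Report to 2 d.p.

DWL = £178.65

Market equilibrium (private): 52.45 + 1.46Q = 240.40 - 2.74Q → Q_m = 44.7500.
Social marginal cost = private MC + MEC = 56.89 + 2.31Q.
Set SMC = demand: 56.89 + 2.31Q = 240.40 - 2.74Q → Q* = 36.3386.
The loss is the area between SMC and demand from Q* to Q_m; with linear curves that's a triangle of height MEC(Q_m).
DWL = ½ × 8.4114 × 42.4775 = 178.6476.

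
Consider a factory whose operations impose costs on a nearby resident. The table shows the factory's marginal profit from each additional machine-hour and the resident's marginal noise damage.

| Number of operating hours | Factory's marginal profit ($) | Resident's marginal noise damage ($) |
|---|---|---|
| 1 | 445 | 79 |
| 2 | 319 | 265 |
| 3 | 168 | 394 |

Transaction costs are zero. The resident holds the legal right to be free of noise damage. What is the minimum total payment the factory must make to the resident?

Efficient level: marginal profit ≥ marginal noise damage through level 2, so k* = 2.
With the resident holding the right, the factory must at least compensate total damage at k*: 79 + 265 = 344.

$344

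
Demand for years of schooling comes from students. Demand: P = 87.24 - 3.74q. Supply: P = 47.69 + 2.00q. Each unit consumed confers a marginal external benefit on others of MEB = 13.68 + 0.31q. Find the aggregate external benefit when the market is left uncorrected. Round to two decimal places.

Market equilibrium (private): 47.69 + 2.00q = 87.24 - 3.74q → q_m = 6.8902.
Total external benefit = ∫₀^{q_m} (13.68 + 0.31q) dq = 13.68×6.8902 + ½×0.31×6.8902² = 101.6165.

101.62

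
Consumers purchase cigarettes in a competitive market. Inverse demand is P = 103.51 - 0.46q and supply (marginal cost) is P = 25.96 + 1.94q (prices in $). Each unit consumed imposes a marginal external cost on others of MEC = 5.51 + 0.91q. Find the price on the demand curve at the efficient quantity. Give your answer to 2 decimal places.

P = $93.50

Social marginal benefit = demand − MEC = 98.00 - 1.37q.
Set SMB = MC: 98.00 - 1.37q = 25.96 + 1.94q → q* = 21.7644.
Consumer price on the demand curve at q*: 103.51 − 0.46×21.7644 = 93.4984.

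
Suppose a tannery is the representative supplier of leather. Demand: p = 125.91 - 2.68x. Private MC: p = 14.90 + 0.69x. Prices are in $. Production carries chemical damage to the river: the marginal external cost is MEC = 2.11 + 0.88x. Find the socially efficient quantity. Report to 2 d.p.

Social marginal cost = private MC + MEC = 17.01 + 1.57x.
Set SMC = demand: 17.01 + 1.57x = 125.91 - 2.68x → x* = 25.6235.

x* = 25.62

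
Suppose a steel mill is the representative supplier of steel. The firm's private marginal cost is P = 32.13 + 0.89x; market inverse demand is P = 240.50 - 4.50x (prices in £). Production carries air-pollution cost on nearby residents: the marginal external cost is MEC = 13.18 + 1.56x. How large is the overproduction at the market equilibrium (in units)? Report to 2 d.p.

10.57 units

Market equilibrium (private): 32.13 + 0.89x = 240.50 - 4.50x → x_m = 38.6586.
Social marginal cost = private MC + MEC = 45.31 + 2.45x.
Set SMC = demand: 45.31 + 2.45x = 240.50 - 4.50x → x* = 28.0849.
Gap = |38.6586 − 28.0849| = 10.5737.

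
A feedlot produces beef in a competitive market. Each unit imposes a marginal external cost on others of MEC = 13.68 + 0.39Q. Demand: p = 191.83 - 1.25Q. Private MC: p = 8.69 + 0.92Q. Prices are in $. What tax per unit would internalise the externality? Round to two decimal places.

tax = $39.50 per unit

Social marginal cost = private MC + MEC = 22.37 + 1.31Q.
Set SMC = demand: 22.37 + 1.31Q = 191.83 - 1.25Q → Q* = 66.1953.
The Pigouvian tax equals MEC at Q*: 13.68 + 0.39×66.1953 = 39.4962.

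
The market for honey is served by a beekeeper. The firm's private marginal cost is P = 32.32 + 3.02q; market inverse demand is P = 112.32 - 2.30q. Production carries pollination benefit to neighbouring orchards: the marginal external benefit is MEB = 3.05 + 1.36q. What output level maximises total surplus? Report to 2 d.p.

q* = 20.97

Social marginal cost = private MC − MEB = 29.27 + 1.66q.
Set SMC = demand: 29.27 + 1.66q = 112.32 - 2.30q → q* = 20.9722.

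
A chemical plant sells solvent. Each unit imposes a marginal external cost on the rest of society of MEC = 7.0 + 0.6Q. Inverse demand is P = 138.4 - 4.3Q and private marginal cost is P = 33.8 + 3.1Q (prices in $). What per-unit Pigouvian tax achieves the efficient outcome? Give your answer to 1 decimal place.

tax = $14.3 per unit

Social marginal cost = private MC + MEC = 40.8 + 3.7Q.
Set SMC = demand: 40.8 + 3.7Q = 138.4 - 4.3Q → Q* = 12.2000.
The Pigouvian tax equals MEC at Q*: 7.0 + 0.6×12.2000 = 14.3200.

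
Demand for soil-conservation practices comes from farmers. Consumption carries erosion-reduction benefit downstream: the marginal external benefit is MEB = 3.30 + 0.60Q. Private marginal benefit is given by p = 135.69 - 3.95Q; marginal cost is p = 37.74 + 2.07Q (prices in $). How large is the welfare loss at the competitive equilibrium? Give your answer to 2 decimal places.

Market equilibrium (private): 37.74 + 2.07Q = 135.69 - 3.95Q → Q_m = 16.2708.
Social marginal benefit = demand + MEB = 138.99 - 3.35Q.
Set SMB = MC: 138.99 - 3.35Q = 37.74 + 2.07Q → Q* = 18.6808.
The loss is the area between SMB and MC from Q* to Q_m; with linear curves that's a triangle of height MEB(Q_m).
DWL = ½ × 2.4100 × 13.0625 = 15.7403.

DWL = $15.74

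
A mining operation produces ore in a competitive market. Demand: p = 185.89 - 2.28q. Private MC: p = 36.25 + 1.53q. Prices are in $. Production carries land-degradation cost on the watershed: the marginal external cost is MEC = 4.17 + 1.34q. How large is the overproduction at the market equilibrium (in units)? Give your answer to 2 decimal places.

11.03 units

Market equilibrium (private): 36.25 + 1.53q = 185.89 - 2.28q → q_m = 39.2756.
Social marginal cost = private MC + MEC = 40.42 + 2.87q.
Set SMC = demand: 40.42 + 2.87q = 185.89 - 2.28q → q* = 28.2466.
Gap = |39.2756 − 28.2466| = 11.0290.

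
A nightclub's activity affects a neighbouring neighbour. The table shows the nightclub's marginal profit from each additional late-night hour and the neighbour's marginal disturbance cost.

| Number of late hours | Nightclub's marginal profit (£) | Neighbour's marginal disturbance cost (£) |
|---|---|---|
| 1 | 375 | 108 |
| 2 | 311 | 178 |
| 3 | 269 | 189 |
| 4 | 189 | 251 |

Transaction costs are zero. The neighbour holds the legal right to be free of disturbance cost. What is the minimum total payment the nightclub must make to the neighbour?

Efficient level: marginal profit ≥ marginal disturbance cost through level 3, so k* = 3.
With the neighbour holding the right, the nightclub must at least compensate total damage at k*: 108 + 178 + 189 = 475.

£475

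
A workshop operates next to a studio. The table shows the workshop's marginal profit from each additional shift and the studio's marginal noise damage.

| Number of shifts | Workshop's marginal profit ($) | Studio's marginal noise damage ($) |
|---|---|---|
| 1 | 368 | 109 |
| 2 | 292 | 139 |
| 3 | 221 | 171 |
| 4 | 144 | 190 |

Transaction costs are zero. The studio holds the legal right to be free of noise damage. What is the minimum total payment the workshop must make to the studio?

Efficient level: marginal profit ≥ marginal noise damage through level 3, so k* = 3.
With the studio holding the right, the workshop must at least compensate total damage at k*: 109 + 139 + 171 = 419.

$419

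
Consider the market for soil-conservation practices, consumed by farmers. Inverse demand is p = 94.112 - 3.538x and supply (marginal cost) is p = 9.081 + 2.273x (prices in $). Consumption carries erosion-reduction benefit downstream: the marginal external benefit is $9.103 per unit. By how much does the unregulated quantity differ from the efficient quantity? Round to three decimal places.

1.567 units

Market equilibrium (private): 9.081 + 2.273x = 94.112 - 3.538x → x_m = 14.6328.
Social marginal benefit = demand + MEB = 103.215 - 3.538x.
Set SMB = MC: 103.215 - 3.538x = 9.081 + 2.273x → x* = 16.1993.
Gap = |14.6328 − 16.1993| = 1.5665.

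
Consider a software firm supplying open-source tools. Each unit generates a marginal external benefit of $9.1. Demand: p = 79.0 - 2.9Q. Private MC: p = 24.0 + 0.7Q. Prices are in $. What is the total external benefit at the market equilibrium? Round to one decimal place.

Market equilibrium (private): 24.0 + 0.7Q = 79.0 - 2.9Q → Q_m = 15.2778.
Total external benefit = MEB × Q_m = 9.1 × 15.2778 = 139.0280.

$139.0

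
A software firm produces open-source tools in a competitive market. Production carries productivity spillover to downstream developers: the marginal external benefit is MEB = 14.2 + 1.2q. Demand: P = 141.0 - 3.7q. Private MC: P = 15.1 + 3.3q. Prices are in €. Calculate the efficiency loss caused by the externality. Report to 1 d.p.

DWL = €110.4

Market equilibrium (private): 15.1 + 3.3q = 141.0 - 3.7q → q_m = 17.9857.
Social marginal cost = private MC − MEB = 0.9 + 2.1q.
Set SMC = demand: 0.9 + 2.1q = 141.0 - 3.7q → q* = 24.1552.
The welfare-loss triangle has base |q_m − q*| and height MEB(q_m) (the vertical gap between SMC and demand is zero at q* and MEB at q_m).
DWL = ½ × 6.1695 × 35.7829 = 110.3813.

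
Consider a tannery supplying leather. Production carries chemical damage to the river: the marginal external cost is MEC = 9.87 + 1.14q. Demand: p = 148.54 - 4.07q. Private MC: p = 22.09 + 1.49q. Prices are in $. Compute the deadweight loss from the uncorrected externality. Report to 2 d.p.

Market equilibrium (private): 22.09 + 1.49q = 148.54 - 4.07q → q_m = 22.7428.
Social marginal cost = private MC + MEC = 31.96 + 2.63q.
Set SMC = demand: 31.96 + 2.63q = 148.54 - 4.07q → q* = 17.4000.
The welfare-loss triangle has base |q_m − q*| and height MEC(q_m) (the vertical gap between SMC and demand is zero at q* and MEC at q_m).
DWL = ½ × 5.3428 × 35.7968 = 95.6276.

DWL = $95.63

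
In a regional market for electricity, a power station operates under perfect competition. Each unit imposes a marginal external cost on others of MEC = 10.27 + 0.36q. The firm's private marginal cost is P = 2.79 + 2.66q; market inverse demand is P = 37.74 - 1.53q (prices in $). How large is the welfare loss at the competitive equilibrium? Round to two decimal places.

Market equilibrium (private): 2.79 + 2.66q = 37.74 - 1.53q → q_m = 8.3413.
Social marginal cost = private MC + MEC = 13.06 + 3.02q.
Set SMC = demand: 13.06 + 3.02q = 37.74 - 1.53q → q* = 5.4242.
The loss is the area between SMC and demand from q* to q_m; with linear curves that's a triangle of height MEC(q_m).
DWL = ½ × 2.9171 × 13.2729 = 19.3592.

DWL = $19.36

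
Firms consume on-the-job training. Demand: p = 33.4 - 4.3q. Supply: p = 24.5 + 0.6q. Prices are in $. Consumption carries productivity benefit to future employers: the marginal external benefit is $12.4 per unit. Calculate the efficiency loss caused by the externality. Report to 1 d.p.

Market equilibrium (private): 24.5 + 0.6q = 33.4 - 4.3q → q_m = 1.8163.
Social marginal benefit = demand + MEB = 45.8 - 4.3q.
Set SMB = MC: 45.8 - 4.3q = 24.5 + 0.6q → q* = 4.3469.
The loss is the area between SMB and MC from q* to q_m; with linear curves that's a triangle of height MEB(q_m).
DWL = ½ × 2.5306 × 12.4000 = 15.6897.

DWL = $15.7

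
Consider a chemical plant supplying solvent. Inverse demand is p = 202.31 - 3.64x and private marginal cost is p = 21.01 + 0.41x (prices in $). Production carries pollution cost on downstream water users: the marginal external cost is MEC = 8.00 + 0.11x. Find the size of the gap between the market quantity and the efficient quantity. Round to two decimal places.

3.11 units

Market equilibrium (private): 21.01 + 0.41x = 202.31 - 3.64x → x_m = 44.7654.
Social marginal cost = private MC + MEC = 29.01 + 0.52x.
Set SMC = demand: 29.01 + 0.52x = 202.31 - 3.64x → x* = 41.6587.
Gap = |44.7654 − 41.6587| = 3.1067.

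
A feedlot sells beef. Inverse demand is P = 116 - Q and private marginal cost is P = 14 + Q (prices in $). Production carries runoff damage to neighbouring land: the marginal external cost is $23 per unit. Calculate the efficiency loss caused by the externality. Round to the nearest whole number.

Market equilibrium (private): 14 + Q = 116 - Q → Q_m = 51.0000.
Social marginal cost = private MC + MEC = 37 + Q.
Set SMC = demand: 37 + Q = 116 - Q → Q* = 39.5000.
The welfare-loss triangle has base |Q_m − Q*| and height MEC(Q_m) (the vertical gap between SMC and demand is zero at Q* and MEC at Q_m).
DWL = ½ × 11.5000 × 23.0000 = 132.2500.

DWL = $132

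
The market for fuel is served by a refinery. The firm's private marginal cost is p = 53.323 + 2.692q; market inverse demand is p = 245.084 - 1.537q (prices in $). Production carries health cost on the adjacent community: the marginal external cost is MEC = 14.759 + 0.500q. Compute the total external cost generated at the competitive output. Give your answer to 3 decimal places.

Market equilibrium (private): 53.323 + 2.692q = 245.084 - 1.537q → q_m = 45.3443.
Total external cost = ∫₀^{q_m} (14.759 + 0.500q) dq = 14.759×45.3443 + ½×0.500×45.3443² = 1183.2629.

$1183.263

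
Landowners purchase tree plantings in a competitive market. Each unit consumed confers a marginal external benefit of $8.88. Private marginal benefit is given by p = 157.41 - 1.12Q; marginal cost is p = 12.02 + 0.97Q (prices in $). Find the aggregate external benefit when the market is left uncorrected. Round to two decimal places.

$617.73

Market equilibrium (private): 12.02 + 0.97Q = 157.41 - 1.12Q → Q_m = 69.5646.
Total external benefit = MEB × Q_m = 8.88 × 69.5646 = 617.7336.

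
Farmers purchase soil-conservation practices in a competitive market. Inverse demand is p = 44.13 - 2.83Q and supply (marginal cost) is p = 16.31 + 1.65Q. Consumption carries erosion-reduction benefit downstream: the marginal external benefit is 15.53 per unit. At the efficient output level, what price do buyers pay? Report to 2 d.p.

P = 16.75

Social marginal benefit = demand + MEB = 59.66 - 2.83Q.
Set SMB = MC: 59.66 - 2.83Q = 16.31 + 1.65Q → Q* = 9.6763.
Consumer price on the demand curve at Q*: 44.13 − 2.83×9.6763 = 16.7461.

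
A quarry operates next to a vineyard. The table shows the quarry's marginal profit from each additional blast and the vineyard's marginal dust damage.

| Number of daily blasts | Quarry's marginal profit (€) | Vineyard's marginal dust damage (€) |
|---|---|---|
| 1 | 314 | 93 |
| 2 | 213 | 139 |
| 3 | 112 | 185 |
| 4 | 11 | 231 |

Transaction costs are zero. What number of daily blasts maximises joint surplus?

2

Bargaining reaches the level where marginal profit last exceeds marginal dust damage.
That holds through level 2 (213 ≥ 139) but not at 3 (112 < 185).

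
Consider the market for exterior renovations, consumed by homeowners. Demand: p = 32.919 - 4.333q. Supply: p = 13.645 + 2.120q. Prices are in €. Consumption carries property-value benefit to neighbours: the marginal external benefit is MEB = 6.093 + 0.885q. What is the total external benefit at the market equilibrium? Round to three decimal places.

€22.146

Market equilibrium (private): 13.645 + 2.120q = 32.919 - 4.333q → q_m = 2.9868.
Total external benefit = ∫₀^{q_m} (6.093 + 0.885q) dq = 6.093×2.9868 + ½×0.885×2.9868² = 22.1461.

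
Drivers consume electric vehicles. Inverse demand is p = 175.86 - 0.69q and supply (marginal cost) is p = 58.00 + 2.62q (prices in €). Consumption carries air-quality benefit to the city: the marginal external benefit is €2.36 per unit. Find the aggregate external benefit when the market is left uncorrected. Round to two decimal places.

Market equilibrium (private): 58.00 + 2.62q = 175.86 - 0.69q → q_m = 35.6073.
Total external benefit = MEB × q_m = 2.36 × 35.6073 = 84.0332.

€84.03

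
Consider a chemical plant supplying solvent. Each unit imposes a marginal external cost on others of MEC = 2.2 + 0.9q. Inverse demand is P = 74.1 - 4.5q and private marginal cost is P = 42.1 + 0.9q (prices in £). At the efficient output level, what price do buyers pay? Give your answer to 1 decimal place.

Social marginal cost = private MC + MEC = 44.3 + 1.8q.
Set SMC = demand: 44.3 + 1.8q = 74.1 - 4.5q → q* = 4.7302.
Consumer price on the demand curve at q*: 74.1 − 4.5×4.7302 = 52.8141.

P = £52.8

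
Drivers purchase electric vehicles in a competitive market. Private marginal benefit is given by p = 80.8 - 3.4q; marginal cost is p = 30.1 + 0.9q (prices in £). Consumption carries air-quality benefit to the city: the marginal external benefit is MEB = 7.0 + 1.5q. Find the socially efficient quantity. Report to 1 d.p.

q* = 20.6

Social marginal benefit = demand + MEB = 87.8 - 1.9q.
Set SMB = MC: 87.8 - 1.9q = 30.1 + 0.9q → q* = 20.6071.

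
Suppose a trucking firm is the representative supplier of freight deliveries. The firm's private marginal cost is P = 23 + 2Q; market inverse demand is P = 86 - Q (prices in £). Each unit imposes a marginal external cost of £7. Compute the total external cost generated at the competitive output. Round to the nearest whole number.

Market equilibrium (private): 23 + 2Q = 86 - Q → Q_m = 21.0000.
Total external cost = MEC × Q_m = 7 × 21.0000 = 147.0000.

£147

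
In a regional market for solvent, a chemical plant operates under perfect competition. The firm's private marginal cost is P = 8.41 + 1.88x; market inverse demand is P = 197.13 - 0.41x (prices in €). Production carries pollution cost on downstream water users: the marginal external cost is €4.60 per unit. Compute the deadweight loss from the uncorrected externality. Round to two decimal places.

Market equilibrium (private): 8.41 + 1.88x = 197.13 - 0.41x → x_m = 82.4105.
Social marginal cost = private MC + MEC = 13.01 + 1.88x.
Set SMC = demand: 13.01 + 1.88x = 197.13 - 0.41x → x* = 80.4017.
Between x* and x_m the wedge SMC − demand runs linearly from 0 to MEC(x_m), so the loss is a triangle.
DWL = ½ × 2.0088 × 4.6000 = 4.6202.

DWL = €4.62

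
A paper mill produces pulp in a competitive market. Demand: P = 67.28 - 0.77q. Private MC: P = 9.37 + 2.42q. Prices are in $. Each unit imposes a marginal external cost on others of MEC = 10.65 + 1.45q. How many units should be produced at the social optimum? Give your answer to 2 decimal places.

q* = 10.19

Social marginal cost = private MC + MEC = 20.02 + 3.87q.
Set SMC = demand: 20.02 + 3.87q = 67.28 - 0.77q → q* = 10.1853.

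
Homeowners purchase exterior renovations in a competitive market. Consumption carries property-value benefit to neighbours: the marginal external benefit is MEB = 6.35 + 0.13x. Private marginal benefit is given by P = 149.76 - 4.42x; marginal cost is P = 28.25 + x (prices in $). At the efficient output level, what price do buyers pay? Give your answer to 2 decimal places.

P = $42.93

Social marginal benefit = demand + MEB = 156.11 - 4.29x.
Set SMB = MC: 156.11 - 4.29x = 28.25 + x → x* = 24.1701.
Consumer price on the demand curve at x*: 149.76 − 4.42×24.1701 = 42.9282.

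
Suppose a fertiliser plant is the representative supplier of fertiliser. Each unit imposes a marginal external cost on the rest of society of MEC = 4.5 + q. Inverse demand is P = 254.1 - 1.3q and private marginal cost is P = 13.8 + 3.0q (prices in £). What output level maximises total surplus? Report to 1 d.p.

Social marginal cost = private MC + MEC = 18.3 + 4.0q.
Set SMC = demand: 18.3 + 4.0q = 254.1 - 1.3q → q* = 44.4906.

q* = 44.5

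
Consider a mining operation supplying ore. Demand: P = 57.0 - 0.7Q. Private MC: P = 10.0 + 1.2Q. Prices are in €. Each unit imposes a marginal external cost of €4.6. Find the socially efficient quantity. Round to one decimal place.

Social marginal cost = private MC + MEC = 14.6 + 1.2Q.
Set SMC = demand: 14.6 + 1.2Q = 57.0 - 0.7Q → Q* = 22.3158.

Q* = 22.3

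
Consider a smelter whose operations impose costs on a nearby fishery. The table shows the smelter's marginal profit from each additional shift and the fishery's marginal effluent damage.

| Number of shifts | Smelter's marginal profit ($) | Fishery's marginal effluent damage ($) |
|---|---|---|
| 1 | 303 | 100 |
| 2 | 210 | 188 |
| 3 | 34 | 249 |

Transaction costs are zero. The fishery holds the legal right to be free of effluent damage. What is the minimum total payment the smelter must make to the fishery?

$288

Efficient level: marginal profit ≥ marginal effluent damage through level 2, so k* = 2.
With the fishery holding the right, the smelter must at least compensate total damage at k*: 100 + 188 = 288.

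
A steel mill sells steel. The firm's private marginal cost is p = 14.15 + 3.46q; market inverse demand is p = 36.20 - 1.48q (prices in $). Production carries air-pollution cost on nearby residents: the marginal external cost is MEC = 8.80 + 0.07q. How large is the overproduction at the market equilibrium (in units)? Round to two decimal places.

1.82 units

Market equilibrium (private): 14.15 + 3.46q = 36.20 - 1.48q → q_m = 4.4636.
Social marginal cost = private MC + MEC = 22.95 + 3.53q.
Set SMC = demand: 22.95 + 3.53q = 36.20 - 1.48q → q* = 2.6447.
Gap = |4.4636 − 2.6447| = 1.8189.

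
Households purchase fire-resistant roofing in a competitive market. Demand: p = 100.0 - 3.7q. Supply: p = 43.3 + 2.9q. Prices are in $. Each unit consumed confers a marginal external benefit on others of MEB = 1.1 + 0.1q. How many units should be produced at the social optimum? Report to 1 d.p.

q* = 8.9

Social marginal benefit = demand + MEB = 101.1 - 3.6q.
Set SMB = MC: 101.1 - 3.6q = 43.3 + 2.9q → q* = 8.8923.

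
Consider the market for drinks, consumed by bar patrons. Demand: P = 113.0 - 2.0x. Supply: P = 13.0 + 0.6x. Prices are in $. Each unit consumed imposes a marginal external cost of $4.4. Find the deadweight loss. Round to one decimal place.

Market equilibrium (private): 13.0 + 0.6x = 113.0 - 2.0x → x_m = 38.4615.
Social marginal benefit = demand − MEC = 108.6 - 2.0x.
Set SMB = MC: 108.6 - 2.0x = 13.0 + 0.6x → x* = 36.7692.
The loss is the area between SMB and MC from x* to x_m; with linear curves that's a triangle of height MEC(x_m).
DWL = ½ × 1.6923 × 4.4000 = 3.7231.

DWL = $3.7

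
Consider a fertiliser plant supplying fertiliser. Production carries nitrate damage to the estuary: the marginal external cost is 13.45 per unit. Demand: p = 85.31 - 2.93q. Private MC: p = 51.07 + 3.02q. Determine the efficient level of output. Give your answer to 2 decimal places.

Social marginal cost = private MC + MEC = 64.52 + 3.02q.
Set SMC = demand: 64.52 + 3.02q = 85.31 - 2.93q → q* = 3.4941.

q* = 3.49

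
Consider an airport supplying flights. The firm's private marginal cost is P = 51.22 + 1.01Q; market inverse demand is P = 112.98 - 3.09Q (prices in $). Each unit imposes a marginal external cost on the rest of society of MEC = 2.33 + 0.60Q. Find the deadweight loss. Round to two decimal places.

Market equilibrium (private): 51.22 + 1.01Q = 112.98 - 3.09Q → Q_m = 15.0634.
Social marginal cost = private MC + MEC = 53.55 + 1.61Q.
Set SMC = demand: 53.55 + 1.61Q = 112.98 - 3.09Q → Q* = 12.6447.
Height of the DWL triangle at Q_m is SMC(Q_m) − demand(Q_m) = MEC(Q_m) = 11.3680.
DWL = ½ × 2.4187 × 11.3680 = 13.7479.

DWL = $13.75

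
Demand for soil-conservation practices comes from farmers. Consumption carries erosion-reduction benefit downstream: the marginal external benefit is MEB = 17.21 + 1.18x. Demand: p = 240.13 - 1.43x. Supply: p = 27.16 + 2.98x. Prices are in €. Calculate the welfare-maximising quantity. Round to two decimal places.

x* = 71.26

Social marginal benefit = demand + MEB = 257.34 - 0.25x.
Set SMB = MC: 257.34 - 0.25x = 27.16 + 2.98x → x* = 71.2632.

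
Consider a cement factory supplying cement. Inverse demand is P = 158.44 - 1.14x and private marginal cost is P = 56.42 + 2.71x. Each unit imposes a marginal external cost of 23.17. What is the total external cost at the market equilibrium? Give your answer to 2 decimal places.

613.97

Market equilibrium (private): 56.42 + 2.71x = 158.44 - 1.14x → x_m = 26.4987.
Total external cost = MEC × x_m = 23.17 × 26.4987 = 613.9749.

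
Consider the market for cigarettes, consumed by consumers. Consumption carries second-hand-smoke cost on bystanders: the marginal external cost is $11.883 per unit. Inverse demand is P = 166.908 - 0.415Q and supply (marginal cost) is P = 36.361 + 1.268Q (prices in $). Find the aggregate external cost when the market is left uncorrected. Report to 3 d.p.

$921.741

Market equilibrium (private): 36.361 + 1.268Q = 166.908 - 0.415Q → Q_m = 77.5680.
Total external cost = MEC × Q_m = 11.883 × 77.5680 = 921.7405.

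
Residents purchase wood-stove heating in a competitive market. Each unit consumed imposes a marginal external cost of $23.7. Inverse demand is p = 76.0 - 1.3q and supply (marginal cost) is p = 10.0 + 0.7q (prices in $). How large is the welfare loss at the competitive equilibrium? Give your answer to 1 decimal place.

DWL = $140.4

Market equilibrium (private): 10.0 + 0.7q = 76.0 - 1.3q → q_m = 33.0000.
Social marginal benefit = demand − MEC = 52.3 - 1.3q.
Set SMB = MC: 52.3 - 1.3q = 10.0 + 0.7q → q* = 21.1500.
The loss is the area between SMB and MC from q* to q_m; with linear curves that's a triangle of height MEC(q_m).
DWL = ½ × 11.8500 × 23.7000 = 140.4225.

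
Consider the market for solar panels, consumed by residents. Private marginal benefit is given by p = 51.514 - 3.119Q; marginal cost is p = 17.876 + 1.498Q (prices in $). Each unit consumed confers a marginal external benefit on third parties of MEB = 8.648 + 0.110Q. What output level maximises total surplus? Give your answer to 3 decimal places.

Social marginal benefit = demand + MEB = 60.162 - 3.009Q.
Set SMB = MC: 60.162 - 3.009Q = 17.876 + 1.498Q → Q* = 9.3823.

Q* = 9.382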